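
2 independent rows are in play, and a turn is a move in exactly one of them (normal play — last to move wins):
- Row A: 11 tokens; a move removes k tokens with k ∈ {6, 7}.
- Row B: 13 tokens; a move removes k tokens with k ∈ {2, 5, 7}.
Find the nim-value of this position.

Grundy values for row A (subtraction set {6, 7}):
g(0) = mex{} = 0
g(1) = mex{} = 0
g(2) = mex{} = 0
g(3) = mex{} = 0
g(4) = mex{} = 0
g(5) = mex{} = 0
g(6) = mex{0} = 1
g(7) = mex{0} = 1
g(8) = mex{0} = 1
g(9) = mex{0} = 1
g(10) = mex{0} = 1
g(11) = mex{0} = 1
So g(11) = 1.
Build the Grundy sequence for row B with g(k) = mex{g(k−s) : s ∈ {2, 5, 7}, s ≤ k}:
k:     0  1  2  3  4  5  6  7  8  9 10 11 12 13
g(k):  0  0  1  1  0  2  1  3  2  2  0  3  1  0
So g(13) = 0.
The value of a disjunctive sum is the nim-sum of the parts.
Combined value = 1 ⊕ 0 = 1.

1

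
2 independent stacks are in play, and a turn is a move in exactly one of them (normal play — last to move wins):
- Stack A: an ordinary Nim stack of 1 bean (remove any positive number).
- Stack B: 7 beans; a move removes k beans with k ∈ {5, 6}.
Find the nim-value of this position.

Stack A is a plain Nim stack of size 1, so its Grundy value is 1.
Build the Grundy sequence for stack B with g(k) = mex{g(k−s) : s ∈ {5, 6}, s ≤ k}:
g(0) = mex{} = 0
g(1) = mex{} = 0
g(2) = mex{} = 0
g(3) = mex{} = 0
g(4) = mex{} = 0
g(5) = mex{0} = 1
g(6) = mex{0} = 1
g(7) = mex{0} = 1
So g(7) = 1.
By the Sprague-Grundy theorem, the Grundy value of a sum of independent games is the XOR of the component values.
Combined value = 1 XOR 1 = 0.

0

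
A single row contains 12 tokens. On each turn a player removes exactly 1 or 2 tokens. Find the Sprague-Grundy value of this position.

Compute g(0), g(1), … for moves {1, 2}:
g(0) = mex{} = 0
g(1) = mex{0} = 1
g(2) = mex{0,1} = 2
g(3) = mex{1,2} = 0
g(4) = mex{0,2} = 1
g(5) = mex{0,1} = 2
g(6) = mex{1,2} = 0
g(7) = mex{0,2} = 1
g(8) = mex{0,1} = 2
g(9) = mex{1,2} = 0
g(10) = mex{0,2} = 1
g(11) = mex{0,1} = 2
g(12) = mex{1,2} = 0
So g(12) = 0.

0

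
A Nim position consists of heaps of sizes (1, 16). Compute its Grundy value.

17

Write each in binary and XOR column by column:
  00001  (1)
  10000  (16)
  -----
  10001  (17)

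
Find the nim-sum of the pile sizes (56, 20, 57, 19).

6

Compute the nim-sum pairwise:
56 ⊕ 20 = 44
44 ⊕ 57 = 21
21 ⊕ 19 = 6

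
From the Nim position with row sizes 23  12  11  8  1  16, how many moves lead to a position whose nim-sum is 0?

Nim-sum: 23 ⊕ 12 ⊕ 11 ⊕ 8 ⊕ 1 ⊕ 16 = 9.
The overall nim-sum is X = 9. A row of size p has a winning move iff p XOR X < p (reduce it to p XOR X).
  23: 23 XOR 9 = 30 ≥ 23 — no move.
  12: 12 XOR 9 = 5 < 12 — winning move (to 5).
  11: 11 XOR 9 = 2 < 11 — winning move (to 2).
  8: 8 XOR 9 = 1 < 8 — winning move (to 1).
  1: 1 XOR 9 = 8 ≥ 1 — no move.
  16: 16 XOR 9 = 25 ≥ 16 — no move.
That gives 3 winning moves.

3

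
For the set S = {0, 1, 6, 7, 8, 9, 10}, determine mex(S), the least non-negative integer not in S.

2

The values 0, 1 are all present; 2 is the first non-negative integer missing from the set.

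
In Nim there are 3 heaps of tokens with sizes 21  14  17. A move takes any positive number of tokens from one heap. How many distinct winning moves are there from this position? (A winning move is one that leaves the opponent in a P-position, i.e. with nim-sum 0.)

1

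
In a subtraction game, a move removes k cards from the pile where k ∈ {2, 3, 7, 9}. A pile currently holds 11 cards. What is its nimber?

0

Compute g(0), g(1), … for moves {2, 3, 7, 9}:
g(0) = mex{} = 0
g(1) = mex{} = 0
g(2) = mex{0} = 1
g(3) = mex{0} = 1
g(4) = mex{0,1} = 2
g(5) = mex{1} = 0
g(6) = mex{1,2} = 0
g(7) = mex{0,2} = 1
g(8) = mex{0} = 1
g(9) = mex{0,1} = 2
g(10) = mex{0,1} = 2
g(11) = mex{1,2} = 0
So g(11) = 0.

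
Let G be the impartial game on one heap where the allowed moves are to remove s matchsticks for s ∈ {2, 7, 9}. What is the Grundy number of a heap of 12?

2

Grundy values for subtraction set {2, 7, 9}:
k:     0  1  2  3  4  5  6  7  8  9 10 11 12
g(k):  0  0  1  1  0  0  1  1  2  2  3  3  2
So g(12) = 2.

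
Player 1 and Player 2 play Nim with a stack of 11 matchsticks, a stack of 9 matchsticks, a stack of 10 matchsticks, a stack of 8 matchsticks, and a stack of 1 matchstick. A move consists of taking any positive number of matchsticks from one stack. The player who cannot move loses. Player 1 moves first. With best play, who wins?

Compute the nim-sum pairwise:
11 XOR 9 = 2
2 XOR 10 = 8
8 XOR 8 = 0
0 XOR 1 = 1
The nim-sum is 1 ≠ 0, so this is an N-position: the player to move can win; Player 1 has a winning move.

Player 1 wins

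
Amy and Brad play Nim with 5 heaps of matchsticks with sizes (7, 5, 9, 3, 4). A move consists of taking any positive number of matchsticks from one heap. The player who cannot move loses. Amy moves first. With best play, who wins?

Compute the nim-sum pairwise:
7 ⊕ 5 = 2
2 ⊕ 9 = 11
11 ⊕ 3 = 8
8 ⊕ 4 = 12
The nim-sum is 12 ≠ 0, so this is an N-position: the player to move can win; Amy has a winning move.

Amy wins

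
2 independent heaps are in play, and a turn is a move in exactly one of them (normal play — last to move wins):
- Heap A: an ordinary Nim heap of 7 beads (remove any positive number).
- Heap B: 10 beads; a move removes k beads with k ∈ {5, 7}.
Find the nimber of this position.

Heap A is a plain Nim heap of size 7, so its Grundy value is 7.
Build the Grundy sequence for heap B with g(k) = mex{g(k−s) : s ∈ {5, 7}, s ≤ k}:
k:     0  1  2  3  4  5  6  7  8  9 10
g(k):  0  0  0  0  0  1  1  1  1  1  2
So g(10) = 2.
By the Sprague-Grundy theorem, the Grundy value of a sum of independent games is the XOR of the component values.
Combined value = 7 ⊕ 2 = 5.

5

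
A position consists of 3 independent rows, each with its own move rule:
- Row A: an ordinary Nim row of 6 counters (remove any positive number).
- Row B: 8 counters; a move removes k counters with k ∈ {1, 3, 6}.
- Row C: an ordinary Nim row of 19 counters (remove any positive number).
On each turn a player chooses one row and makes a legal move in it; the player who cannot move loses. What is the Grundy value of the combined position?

23

Row A is a plain Nim row of size 6, so its Grundy value is 6.
Build the Grundy sequence for row B with g(k) = mex{g(k−s) : s ∈ {1, 3, 6}, s ≤ k}:
g(0) = mex{} = 0
g(1) = mex{0} = 1
g(2) = mex{1} = 0
g(3) = mex{0} = 1
g(4) = mex{1} = 0
g(5) = mex{0} = 1
g(6) = mex{0,1} = 2
g(7) = mex{0,1,2} = 3
g(8) = mex{0,1,3} = 2
So g(8) = 2.
Row C is a plain Nim row of size 19, so its Grundy value is 19.
By the Sprague-Grundy theorem, the Grundy value of a sum of independent games is the XOR of the component values.
Combined value = 6 ⊕ 2 ⊕ 19 = 23.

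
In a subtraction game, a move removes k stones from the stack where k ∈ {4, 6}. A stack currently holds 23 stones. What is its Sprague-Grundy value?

0

Grundy values for subtraction set {4, 6}:
k:     0  1  2  3  4  5  6  7  8  9 10 11 12 13 14 15 16 17 18 19 20 21 22 23
g(k):  0  0  0  0  1  1  1  1  2  2  0  0  0  0  1  1  1  1  2  2  0  0  0  0
So g(23) = 0.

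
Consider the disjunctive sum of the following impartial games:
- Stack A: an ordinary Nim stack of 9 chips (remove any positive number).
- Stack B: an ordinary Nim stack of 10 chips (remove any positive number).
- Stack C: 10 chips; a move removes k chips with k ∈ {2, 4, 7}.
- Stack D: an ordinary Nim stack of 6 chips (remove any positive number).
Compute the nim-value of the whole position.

7

Stack A is a plain Nim stack of size 9, so its Grundy value is 9.
Stack B is a plain Nim stack of size 10, so its Grundy value is 10.
For stack C, compute g(0), g(1), … with moves {2, 4, 7}:
k:     0  1  2  3  4  5  6  7  8  9 10
g(k):  0  0  1  1  2  2  0  3  1  0  2
So g(10) = 2.
Stack D is a plain Nim stack of size 6, so its Grundy value is 6.
The value of a disjunctive sum is the nim-sum of the parts.
Combined value = 9 XOR 10 XOR 2 XOR 6 = 7.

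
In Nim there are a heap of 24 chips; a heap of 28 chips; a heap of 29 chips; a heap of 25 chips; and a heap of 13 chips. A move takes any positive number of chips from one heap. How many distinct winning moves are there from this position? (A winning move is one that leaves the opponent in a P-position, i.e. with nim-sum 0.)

5

Nim-sum: 24 ⊕ 28 ⊕ 29 ⊕ 25 ⊕ 13 = 13.
The overall nim-sum is X = 13. A heap of size p has a winning move iff p XOR X < p (reduce it to p XOR X).
  24: 24 XOR 13 = 21 < 24 — winning move (to 21).
  28: 28 XOR 13 = 17 < 28 — winning move (to 17).
  29: 29 XOR 13 = 16 < 29 — winning move (to 16).
  25: 25 XOR 13 = 20 < 25 — winning move (to 20).
  13: 13 XOR 13 = 0 < 13 — winning move (to 0).
That gives 5 winning moves.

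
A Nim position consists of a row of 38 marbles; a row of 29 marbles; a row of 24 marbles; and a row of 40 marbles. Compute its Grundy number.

Write each in binary and XOR column by column:
  100110  (38)
  011101  (29)
  011000  (24)
  101000  (40)
  ------
  001011  (11)

11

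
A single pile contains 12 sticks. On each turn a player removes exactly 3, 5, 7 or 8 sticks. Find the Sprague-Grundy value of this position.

0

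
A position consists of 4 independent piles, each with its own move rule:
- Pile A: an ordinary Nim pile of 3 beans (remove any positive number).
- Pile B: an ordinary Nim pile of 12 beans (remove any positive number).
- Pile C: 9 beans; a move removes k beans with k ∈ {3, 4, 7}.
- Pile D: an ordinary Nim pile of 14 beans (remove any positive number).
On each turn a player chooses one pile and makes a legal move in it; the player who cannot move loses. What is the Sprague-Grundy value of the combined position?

Pile A is a plain Nim pile of size 3, so its Grundy value is 3.
Pile B is a plain Nim pile of size 12, so its Grundy value is 12.
For pile C, compute g(0), g(1), … with moves {3, 4, 7}:
g(0) = mex{} = 0
g(1) = mex{} = 0
g(2) = mex{} = 0
g(3) = mex{0} = 1
g(4) = mex{0} = 1
g(5) = mex{0} = 1
g(6) = mex{0,1} = 2
g(7) = mex{0,1} = 2
g(8) = mex{0,1} = 2
g(9) = mex{0,1,2} = 3
So g(9) = 3.
Pile D is a plain Nim pile of size 14, so its Grundy value is 14.
The value of a disjunctive sum is the nim-sum of the parts.
Combined value = 3 XOR 12 XOR 3 XOR 14 = 2.

2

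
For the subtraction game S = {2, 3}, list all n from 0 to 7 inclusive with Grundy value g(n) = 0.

0, 1, 5, 6

Grundy values for subtraction set {2, 3}:
k:     0  1  2  3  4  5  6  7
g(k):  0  0  1  1  2  0  0  1
The P-positions (g = 0) in 0..7 are 0, 1, 5, 6.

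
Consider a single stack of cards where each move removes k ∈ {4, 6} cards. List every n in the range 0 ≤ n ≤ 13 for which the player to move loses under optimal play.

Grundy values for subtraction set {4, 6}:
k:     0  1  2  3  4  5  6  7  8  9 10 11 12 13
g(k):  0  0  0  0  1  1  1  1  2  2  0  0  0  0
The P-positions (g = 0) in 0..13 are 0, 1, 2, 3, 10, 11, 12, 13.

0, 1, 2, 3, 10, 11, 12, 13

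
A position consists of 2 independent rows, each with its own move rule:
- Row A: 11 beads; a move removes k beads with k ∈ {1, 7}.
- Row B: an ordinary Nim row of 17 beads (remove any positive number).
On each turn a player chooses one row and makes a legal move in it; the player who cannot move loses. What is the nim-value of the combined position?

For row A, compute g(0), g(1), … with moves {1, 7}:
k:     0  1  2  3  4  5  6  7  8  9 10 11
g(k):  0  1  0  1  0  1  0  1  0  1  0  1
So g(11) = 1.
Row B is a plain Nim row of size 17, so its Grundy value is 17.
The value of a disjunctive sum is the nim-sum of the parts.
Combined value = 1 ⊕ 17 = 16.

16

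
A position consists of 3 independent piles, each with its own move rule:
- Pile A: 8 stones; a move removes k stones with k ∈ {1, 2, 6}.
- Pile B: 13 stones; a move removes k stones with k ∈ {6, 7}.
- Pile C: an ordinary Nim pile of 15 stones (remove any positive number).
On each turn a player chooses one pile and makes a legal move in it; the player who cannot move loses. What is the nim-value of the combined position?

14

For pile A, compute g(0), g(1), … with moves {1, 2, 6}:
k:     0  1  2  3  4  5  6  7  8
g(k):  0  1  2  0  1  2  3  0  1
So g(8) = 1.
Grundy values for pile B (subtraction set {6, 7}):
k:     0  1  2  3  4  5  6  7  8  9 10 11 12 13
g(k):  0  0  0  0  0  0  1  1  1  1  1  1  2  0
So g(13) = 0.
Pile C is a plain Nim pile of size 15, so its Grundy value is 15.
By the Sprague-Grundy theorem, the Grundy value of a sum of independent games is the XOR of the component values.
Combined value = 1 XOR 0 XOR 15 = 14.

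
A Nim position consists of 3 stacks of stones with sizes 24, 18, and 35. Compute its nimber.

Nim-sum: 24 XOR 18 XOR 35 = 41.

41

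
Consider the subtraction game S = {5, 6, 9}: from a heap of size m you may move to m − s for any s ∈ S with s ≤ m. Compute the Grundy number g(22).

Compute g(0), g(1), … for moves {5, 6, 9}:
k:     0  1  2  3  4  5  6  7  8  9 10 11 12 13 14 15 16 17 18 19 20 21 22
g(k):  0  0  0  0  0  1  1  1  1  1  2  2  2  2  0  0  0  0  0  1  1  1  1
So g(22) = 1.

1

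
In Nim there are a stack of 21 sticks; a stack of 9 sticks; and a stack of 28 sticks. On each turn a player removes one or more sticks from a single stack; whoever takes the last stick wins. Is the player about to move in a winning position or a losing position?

Write each in binary and XOR column by column:
  10101  (21)
  01001  (9)
  11100  (28)
  -----
  00000  (0)
The nim-sum is 0, so this is a P-position: the player to move is in a losing position under optimal play.

Losing position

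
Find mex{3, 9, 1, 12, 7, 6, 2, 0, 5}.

4

The values 0, 1, 2, 3 are all present; 4 is the first non-negative integer missing from the set.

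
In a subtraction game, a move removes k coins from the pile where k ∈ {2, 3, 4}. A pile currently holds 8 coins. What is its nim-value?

1

Compute g(0), g(1), … for moves {2, 3, 4}:
k:     0  1  2  3  4  5  6  7  8
g(k):  0  0  1  1  2  2  0  0  1
So g(8) = 1.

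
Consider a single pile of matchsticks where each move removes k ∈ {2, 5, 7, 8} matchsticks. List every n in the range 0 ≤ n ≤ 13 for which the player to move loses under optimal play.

0, 1, 4, 10, 13

Compute g(0), g(1), … for moves {2, 5, 7, 8}:
k:     0  1  2  3  4  5  6  7  8  9 10 11 12 13
g(k):  0  0  1  1  0  2  1  3  2  2  0  3  1  0
The P-positions (g = 0) in 0..13 are 0, 1, 4, 10, 13.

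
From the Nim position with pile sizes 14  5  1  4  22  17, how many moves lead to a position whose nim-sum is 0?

Compute the nim-sum pairwise:
14 ^ 5 = 11
11 ^ 1 = 10
10 ^ 4 = 14
14 ^ 22 = 24
24 ^ 17 = 9
The overall nim-sum is X = 9. A pile of size p has a winning move iff p XOR X < p (reduce it to p XOR X).
  14: 14 XOR 9 = 7 < 14 — winning move (to 7).
  5: 5 XOR 9 = 12 ≥ 5 — no move.
  1: 1 XOR 9 = 8 ≥ 1 — no move.
  4: 4 XOR 9 = 13 ≥ 4 — no move.
  22: 22 XOR 9 = 31 ≥ 22 — no move.
  17: 17 XOR 9 = 24 ≥ 17 — no move.
That gives 1 winning move.

1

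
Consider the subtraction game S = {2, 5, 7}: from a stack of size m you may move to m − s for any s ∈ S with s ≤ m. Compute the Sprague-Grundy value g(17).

2

Build the Grundy sequence with g(k) = mex{g(k−s) : s ∈ {2, 5, 7}, s ≤ k}:
k:     0  1  2  3  4  5  6  7  8  9 10 11 12 13 14 15 16 17
g(k):  0  0  1  1  0  2  1  3  2  2  0  3  1  0  0  1  1  2
So g(17) = 2.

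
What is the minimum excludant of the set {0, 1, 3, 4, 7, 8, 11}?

2

The values 0, 1 are all present; 2 is the first non-negative integer missing from the set.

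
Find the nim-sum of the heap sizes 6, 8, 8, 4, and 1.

Write each in binary and XOR column by column:
  0110  (6)
  1000  (8)
  1000  (8)
  0100  (4)
  0001  (1)
  ----
  0011  (3)

3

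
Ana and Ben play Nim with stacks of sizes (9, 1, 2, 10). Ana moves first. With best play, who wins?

Nim-sum: 9 XOR 1 XOR 2 XOR 10 = 0.
The nim-sum is 0, so this is a P-position: the player to move is in a losing position under optimal play; Ana is about to move from it and so loses — Ben wins.

Ben wins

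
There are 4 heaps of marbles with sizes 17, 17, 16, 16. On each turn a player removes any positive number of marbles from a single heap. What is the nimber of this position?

0

Compute the nim-sum pairwise:
17 XOR 17 = 0
0 XOR 16 = 16
16 XOR 16 = 0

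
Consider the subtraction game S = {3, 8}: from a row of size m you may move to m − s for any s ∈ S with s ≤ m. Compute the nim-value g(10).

1

Grundy values for subtraction set {3, 8}:
k:     0  1  2  3  4  5  6  7  8  9 10
g(k):  0  0  0  1  1  1  0  0  2  1  1
So g(10) = 1.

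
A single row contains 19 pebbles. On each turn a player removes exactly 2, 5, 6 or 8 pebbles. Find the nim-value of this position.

2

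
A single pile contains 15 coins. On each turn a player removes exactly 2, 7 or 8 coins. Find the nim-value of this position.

Build the Grundy sequence with g(k) = mex{g(k−s) : s ∈ {2, 7, 8}, s ≤ k}:
k:     0  1  2  3  4  5  6  7  8  9 10 11 12 13 14 15
g(k):  0  0  1  1  0  0  1  1  2  2  0  3  1  2  0  0
So g(15) = 0.

0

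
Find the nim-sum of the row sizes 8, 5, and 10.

7

In binary:
  1000  (8)
  0101  (5)
  1010  (10)
  ----
  0111  (7)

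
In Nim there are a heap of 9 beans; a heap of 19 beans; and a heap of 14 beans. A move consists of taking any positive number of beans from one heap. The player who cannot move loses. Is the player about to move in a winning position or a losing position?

Compute the nim-sum pairwise:
9 ⊕ 19 = 26
26 ⊕ 14 = 20
The nim-sum is 20 ≠ 0, so this is an N-position: the player to move can win.

Winning position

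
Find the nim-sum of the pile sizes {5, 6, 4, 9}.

14

In binary:
  0101  (5)
  0110  (6)
  0100  (4)
  1001  (9)
  ----
  1110  (14)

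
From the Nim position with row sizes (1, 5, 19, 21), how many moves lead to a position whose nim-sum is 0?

Compute the nim-sum pairwise:
1 ⊕ 5 = 4
4 ⊕ 19 = 23
23 ⊕ 21 = 2
The overall nim-sum is X = 2. A row of size p has a winning move iff p XOR X < p (reduce it to p XOR X).
  1: 1 XOR 2 = 3 ≥ 1 — no move.
  5: 5 XOR 2 = 7 ≥ 5 — no move.
  19: 19 XOR 2 = 17 < 19 — winning move (to 17).
  21: 21 XOR 2 = 23 ≥ 21 — no move.
That gives 1 winning move.

1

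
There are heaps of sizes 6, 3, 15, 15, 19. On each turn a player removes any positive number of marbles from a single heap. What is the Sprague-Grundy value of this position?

22

Nim-sum: 6 XOR 3 XOR 15 XOR 15 XOR 19 = 22.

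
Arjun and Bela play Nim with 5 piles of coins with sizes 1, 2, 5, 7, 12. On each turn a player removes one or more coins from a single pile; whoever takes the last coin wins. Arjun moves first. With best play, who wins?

Write each in binary and XOR column by column:
  0001  (1)
  0010  (2)
  0101  (5)
  0111  (7)
  1100  (12)
  ----
  1101  (13)
The nim-sum is 13 ≠ 0, so this is an N-position: the player to move can win; Arjun has a winning move.

Arjun wins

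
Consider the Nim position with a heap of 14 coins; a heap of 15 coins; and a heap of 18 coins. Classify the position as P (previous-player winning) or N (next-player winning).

N-position

Compute the nim-sum pairwise:
14 ^ 15 = 1
1 ^ 18 = 19
The nim-sum is 19 ≠ 0, so this is an N-position: the player to move can win.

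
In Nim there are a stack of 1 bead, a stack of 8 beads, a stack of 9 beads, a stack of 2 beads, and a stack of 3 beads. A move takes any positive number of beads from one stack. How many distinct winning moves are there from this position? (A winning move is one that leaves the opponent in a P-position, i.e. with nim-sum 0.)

3

Nim-sum: 1 ⊕ 8 ⊕ 9 ⊕ 2 ⊕ 3 = 1.
The overall nim-sum is X = 1. A stack of size p has a winning move iff p XOR X < p (reduce it to p XOR X).
  1: 1 XOR 1 = 0 < 1 — winning move (to 0).
  8: 8 XOR 1 = 9 ≥ 8 — no move.
  9: 9 XOR 1 = 8 < 9 — winning move (to 8).
  2: 2 XOR 1 = 3 ≥ 2 — no move.
  3: 3 XOR 1 = 2 < 3 — winning move (to 2).
That gives 3 winning moves.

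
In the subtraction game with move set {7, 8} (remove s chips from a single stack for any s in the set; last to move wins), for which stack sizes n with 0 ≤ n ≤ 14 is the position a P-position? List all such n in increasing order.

0, 1, 2, 3, 4, 5, 6

Build the Grundy sequence with g(k) = mex{g(k−s) : s ∈ {7, 8}, s ≤ k}:
k:     0  1  2  3  4  5  6  7  8  9 10 11 12 13 14
g(k):  0  0  0  0  0  0  0  1  1  1  1  1  1  1  2
The P-positions (g = 0) in 0..14 are 0, 1, 2, 3, 4, 5, 6.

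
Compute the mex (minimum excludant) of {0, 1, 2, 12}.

3

The values 0, 1, 2 are all present; 3 is the first non-negative integer missing from the set.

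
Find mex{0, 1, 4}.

The values 0, 1 are all present; 2 is the first non-negative integer missing from the set.

2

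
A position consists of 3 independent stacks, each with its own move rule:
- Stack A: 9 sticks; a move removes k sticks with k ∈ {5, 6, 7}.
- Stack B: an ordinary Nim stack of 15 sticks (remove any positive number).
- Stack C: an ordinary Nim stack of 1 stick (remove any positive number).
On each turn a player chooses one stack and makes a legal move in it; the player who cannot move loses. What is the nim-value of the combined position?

Build the Grundy sequence for stack A with g(k) = mex{g(k−s) : s ∈ {5, 6, 7}, s ≤ k}:
g(0) = mex{} = 0
g(1) = mex{} = 0
g(2) = mex{} = 0
g(3) = mex{} = 0
g(4) = mex{} = 0
g(5) = mex{0} = 1
g(6) = mex{0} = 1
g(7) = mex{0} = 1
g(8) = mex{0} = 1
g(9) = mex{0} = 1
So g(9) = 1.
Stack B is a plain Nim stack of size 15, so its Grundy value is 15.
Stack C is a plain Nim stack of size 1, so its Grundy value is 1.
The value of a disjunctive sum is the nim-sum of the parts.
Combined value = 1 ⊕ 15 ⊕ 1 = 15.

15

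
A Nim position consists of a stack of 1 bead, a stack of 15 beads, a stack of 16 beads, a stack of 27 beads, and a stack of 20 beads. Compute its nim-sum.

17

Compute the nim-sum pairwise:
1 ⊕ 15 = 14
14 ⊕ 16 = 30
30 ⊕ 27 = 5
5 ⊕ 20 = 17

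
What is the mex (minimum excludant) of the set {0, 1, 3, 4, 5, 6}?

2

The values 0, 1 are all present; 2 is the first non-negative integer missing from the set.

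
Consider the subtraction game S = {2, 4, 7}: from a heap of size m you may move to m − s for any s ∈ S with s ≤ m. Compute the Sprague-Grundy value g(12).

Grundy values for subtraction set {2, 4, 7}:
k:     0  1  2  3  4  5  6  7  8  9 10 11 12
g(k):  0  0  1  1  2  2  0  3  1  0  2  1  0
So g(12) = 0.

0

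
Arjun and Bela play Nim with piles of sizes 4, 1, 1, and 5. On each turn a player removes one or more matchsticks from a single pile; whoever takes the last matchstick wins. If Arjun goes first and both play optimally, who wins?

Compute the nim-sum pairwise:
4 ⊕ 1 = 5
5 ⊕ 1 = 4
4 ⊕ 5 = 1
The nim-sum is 1 ≠ 0, so this is an N-position: the player to move can win; Arjun has a winning move.

Arjun wins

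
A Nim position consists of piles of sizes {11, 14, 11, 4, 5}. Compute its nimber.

Write each in binary and XOR column by column:
  1011  (11)
  1110  (14)
  1011  (11)
  0100  (4)
  0101  (5)
  ----
  1111  (15)

15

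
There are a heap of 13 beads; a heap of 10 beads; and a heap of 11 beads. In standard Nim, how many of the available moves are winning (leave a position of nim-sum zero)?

3

Compute the nim-sum pairwise:
13 XOR 10 = 7
7 XOR 11 = 12
The overall nim-sum is X = 12. A heap of size p has a winning move iff p XOR X < p (reduce it to p XOR X).
  13: 13 XOR 12 = 1 < 13 — winning move (to 1).
  10: 10 XOR 12 = 6 < 10 — winning move (to 6).
  11: 11 XOR 12 = 7 < 11 — winning move (to 7).
That gives 3 winning moves.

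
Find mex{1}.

0 is not in the set, so the mex is 0.

0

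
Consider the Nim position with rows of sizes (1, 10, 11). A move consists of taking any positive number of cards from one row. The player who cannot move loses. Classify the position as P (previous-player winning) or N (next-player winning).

P-position

Nim-sum: 1 ^ 10 ^ 11 = 0.
The nim-sum is 0, so this is a P-position: the player to move is in a losing position under optimal play.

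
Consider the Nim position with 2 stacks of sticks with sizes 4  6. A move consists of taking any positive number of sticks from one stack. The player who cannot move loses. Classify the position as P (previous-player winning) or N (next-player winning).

N-position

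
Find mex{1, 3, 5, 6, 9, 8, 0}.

2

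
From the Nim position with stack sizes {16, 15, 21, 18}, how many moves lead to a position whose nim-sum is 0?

Bitwise XOR of the heap sizes:
  10000  (16)
  01111  (15)
  10101  (21)
  10010  (18)
  -----
  11000  (24)
The overall nim-sum is X = 24. A stack of size p has a winning move iff p XOR X < p (reduce it to p XOR X).
  16: 16 XOR 24 = 8 < 16 — winning move (to 8).
  15: 15 XOR 24 = 23 ≥ 15 — no move.
  21: 21 XOR 24 = 13 < 21 — winning move (to 13).
  18: 18 XOR 24 = 10 < 18 — winning move (to 10).
That gives 3 winning moves.

3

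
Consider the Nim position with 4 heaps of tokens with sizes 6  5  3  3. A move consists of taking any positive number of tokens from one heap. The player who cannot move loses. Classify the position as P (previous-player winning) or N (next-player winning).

N-position

Compute the nim-sum pairwise:
6 ^ 5 = 3
3 ^ 3 = 0
0 ^ 3 = 3
The nim-sum is 3 ≠ 0, so this is an N-position: the player to move can win.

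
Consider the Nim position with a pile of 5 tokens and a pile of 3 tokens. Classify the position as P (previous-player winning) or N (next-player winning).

N-position

Bitwise XOR of the heap sizes:
  101  (5)
  011  (3)
  ---
  110  (6)
The nim-sum is 6 ≠ 0, so this is an N-position: the player to move can win.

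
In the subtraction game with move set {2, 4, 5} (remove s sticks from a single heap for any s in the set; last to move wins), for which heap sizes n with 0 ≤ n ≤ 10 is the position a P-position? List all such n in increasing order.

0, 1, 7, 8

Grundy values for subtraction set {2, 4, 5}:
k:     0  1  2  3  4  5  6  7  8  9 10
g(k):  0  0  1  1  2  2  3  0  0  1  1
The P-positions (g = 0) in 0..10 are 0, 1, 7, 8.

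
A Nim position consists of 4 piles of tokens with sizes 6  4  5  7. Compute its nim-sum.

0

Compute the nim-sum pairwise:
6 XOR 4 = 2
2 XOR 5 = 7
7 XOR 7 = 0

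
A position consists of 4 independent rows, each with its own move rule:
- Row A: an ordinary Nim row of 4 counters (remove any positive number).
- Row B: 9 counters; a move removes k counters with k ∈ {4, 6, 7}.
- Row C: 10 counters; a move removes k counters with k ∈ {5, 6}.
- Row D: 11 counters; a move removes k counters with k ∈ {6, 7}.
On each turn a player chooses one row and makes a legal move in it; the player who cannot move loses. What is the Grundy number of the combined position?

Row A is a plain Nim row of size 4, so its Grundy value is 4.
For row B, compute g(0), g(1), … with moves {4, 6, 7}:
g(0) = mex{} = 0
g(1) = mex{} = 0
g(2) = mex{} = 0
g(3) = mex{} = 0
g(4) = mex{0} = 1
g(5) = mex{0} = 1
g(6) = mex{0} = 1
g(7) = mex{0} = 1
g(8) = mex{0,1} = 2
g(9) = mex{0,1} = 2
So g(9) = 2.
For row C, compute g(0), g(1), … with moves {5, 6}:
g(0) = mex{} = 0
g(1) = mex{} = 0
g(2) = mex{} = 0
g(3) = mex{} = 0
g(4) = mex{} = 0
g(5) = mex{0} = 1
g(6) = mex{0} = 1
g(7) = mex{0} = 1
g(8) = mex{0} = 1
g(9) = mex{0} = 1
g(10) = mex{0,1} = 2
So g(10) = 2.
For row D, compute g(0), g(1), … with moves {6, 7}:
g(0) = mex{} = 0
g(1) = mex{} = 0
g(2) = mex{} = 0
g(3) = mex{} = 0
g(4) = mex{} = 0
g(5) = mex{} = 0
g(6) = mex{0} = 1
g(7) = mex{0} = 1
g(8) = mex{0} = 1
g(9) = mex{0} = 1
g(10) = mex{0} = 1
g(11) = mex{0} = 1
So g(11) = 1.
The value of a disjunctive sum is the nim-sum of the parts.
Combined value = 4 XOR 2 XOR 2 XOR 1 = 5.

5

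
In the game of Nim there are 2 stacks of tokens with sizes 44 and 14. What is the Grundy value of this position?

Compute the nim-sum pairwise:
44 ^ 14 = 34

34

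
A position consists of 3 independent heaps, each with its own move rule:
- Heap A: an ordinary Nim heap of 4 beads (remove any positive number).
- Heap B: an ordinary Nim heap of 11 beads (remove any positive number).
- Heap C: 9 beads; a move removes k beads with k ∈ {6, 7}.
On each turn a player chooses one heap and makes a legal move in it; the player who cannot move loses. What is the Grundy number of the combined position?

14

Heap A is a plain Nim heap of size 4, so its Grundy value is 4.
Heap B is a plain Nim heap of size 11, so its Grundy value is 11.
For heap C, compute g(0), g(1), … with moves {6, 7}:
g(0) = mex{} = 0
g(1) = mex{} = 0
g(2) = mex{} = 0
g(3) = mex{} = 0
g(4) = mex{} = 0
g(5) = mex{} = 0
g(6) = mex{0} = 1
g(7) = mex{0} = 1
g(8) = mex{0} = 1
g(9) = mex{0} = 1
So g(9) = 1.
The value of a disjunctive sum is the nim-sum of the parts.
Combined value = 4 ⊕ 11 ⊕ 1 = 14.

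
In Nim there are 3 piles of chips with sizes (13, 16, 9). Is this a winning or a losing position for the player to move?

Winning position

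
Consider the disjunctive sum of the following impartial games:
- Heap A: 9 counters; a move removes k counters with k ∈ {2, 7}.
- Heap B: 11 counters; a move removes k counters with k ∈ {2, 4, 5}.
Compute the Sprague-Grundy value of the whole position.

2

Grundy values for heap A (subtraction set {2, 7}):
g(0) = mex{} = 0
g(1) = mex{} = 0
g(2) = mex{0} = 1
g(3) = mex{0} = 1
g(4) = mex{1} = 0
g(5) = mex{1} = 0
g(6) = mex{0} = 1
g(7) = mex{0} = 1
g(8) = mex{0,1} = 2
g(9) = mex{1} = 0
So g(9) = 0.
Build the Grundy sequence for heap B with g(k) = mex{g(k−s) : s ∈ {2, 4, 5}, s ≤ k}:
k:     0  1  2  3  4  5  6  7  8  9 10 11
g(k):  0  0  1  1  2  2  3  0  0  1  1  2
So g(11) = 2.
The value of a disjunctive sum is the nim-sum of the parts.
Combined value = 0 ⊕ 2 = 2.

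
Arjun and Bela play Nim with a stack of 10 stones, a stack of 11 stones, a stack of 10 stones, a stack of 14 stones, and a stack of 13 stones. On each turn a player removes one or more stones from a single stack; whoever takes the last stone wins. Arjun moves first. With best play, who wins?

Arjun wins

Bitwise XOR of the heap sizes:
  1010  (10)
  1011  (11)
  1010  (10)
  1110  (14)
  1101  (13)
  ----
  1000  (8)
The nim-sum is 8 ≠ 0, so this is an N-position: the player to move can win; Arjun has a winning move.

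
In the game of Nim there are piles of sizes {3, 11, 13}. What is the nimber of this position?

5

Bitwise XOR of the heap sizes:
  0011  (3)
  1011  (11)
  1101  (13)
  ----
  0101  (5)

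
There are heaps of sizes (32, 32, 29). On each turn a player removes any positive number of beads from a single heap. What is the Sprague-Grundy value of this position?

29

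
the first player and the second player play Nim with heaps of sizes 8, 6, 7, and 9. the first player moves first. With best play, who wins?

the second player wins

In binary:
  1000  (8)
  0110  (6)
  0111  (7)
  1001  (9)
  ----
  0000  (0)
The nim-sum is 0, so this is a P-position: the player to move is in a losing position under optimal play; the first player is about to move from it and so loses — the second player wins.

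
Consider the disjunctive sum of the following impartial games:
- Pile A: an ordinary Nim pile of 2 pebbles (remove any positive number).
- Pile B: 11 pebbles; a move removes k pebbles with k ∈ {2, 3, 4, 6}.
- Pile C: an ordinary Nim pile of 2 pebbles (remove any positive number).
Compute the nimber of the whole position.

Pile A is a plain Nim pile of size 2, so its Grundy value is 2.
Build the Grundy sequence for pile B with g(k) = mex{g(k−s) : s ∈ {2, 3, 4, 6}, s ≤ k}:
k:     0  1  2  3  4  5  6  7  8  9 10 11
g(k):  0  0  1  1  2  2  3  3  0  0  1  1
So g(11) = 1.
Pile C is a plain Nim pile of size 2, so its Grundy value is 2.
The value of a disjunctive sum is the nim-sum of the parts.
Combined value = 2 ⊕ 1 ⊕ 2 = 1.

1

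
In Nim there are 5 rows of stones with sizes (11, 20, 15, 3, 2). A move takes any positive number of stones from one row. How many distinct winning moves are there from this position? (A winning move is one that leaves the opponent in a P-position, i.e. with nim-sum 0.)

1

Nim-sum: 11 ^ 20 ^ 15 ^ 3 ^ 2 = 17.
The overall nim-sum is X = 17. A row of size p has a winning move iff p XOR X < p (reduce it to p XOR X).
  11: 11 XOR 17 = 26 ≥ 11 — no move.
  20: 20 XOR 17 = 5 < 20 — winning move (to 5).
  15: 15 XOR 17 = 30 ≥ 15 — no move.
  3: 3 XOR 17 = 18 ≥ 3 — no move.
  2: 2 XOR 17 = 19 ≥ 2 — no move.
That gives 1 winning move.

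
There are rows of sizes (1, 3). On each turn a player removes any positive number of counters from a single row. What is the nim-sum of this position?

2

Compute the nim-sum pairwise:
1 ⊕ 3 = 2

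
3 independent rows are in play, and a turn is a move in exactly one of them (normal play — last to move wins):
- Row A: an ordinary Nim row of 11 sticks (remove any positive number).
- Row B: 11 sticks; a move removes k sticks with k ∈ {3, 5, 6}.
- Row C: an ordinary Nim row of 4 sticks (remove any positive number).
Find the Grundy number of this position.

Row A is a plain Nim row of size 11, so its Grundy value is 11.
Build the Grundy sequence for row B with g(k) = mex{g(k−s) : s ∈ {3, 5, 6}, s ≤ k}:
k:     0  1  2  3  4  5  6  7  8  9 10 11
g(k):  0  0  0  1  1  1  2  2  2  0  0  0
So g(11) = 0.
Row C is a plain Nim row of size 4, so its Grundy value is 4.
The value of a disjunctive sum is the nim-sum of the parts.
Combined value = 11 XOR 0 XOR 4 = 15.

15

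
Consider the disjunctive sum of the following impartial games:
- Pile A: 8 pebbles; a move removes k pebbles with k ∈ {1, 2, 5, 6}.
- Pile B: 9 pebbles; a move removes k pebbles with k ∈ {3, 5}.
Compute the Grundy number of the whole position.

For pile A, compute g(0), g(1), … with moves {1, 2, 5, 6}:
k:     0  1  2  3  4  5  6  7  8
g(k):  0  1  2  0  1  2  3  0  1
So g(8) = 1.
For pile B, compute g(0), g(1), … with moves {3, 5}:
k:     0  1  2  3  4  5  6  7  8  9
g(k):  0  0  0  1  1  1  2  2  0  0
So g(9) = 0.
By the Sprague-Grundy theorem, the Grundy value of a sum of independent games is the XOR of the component values.
Combined value = 1 ⊕ 0 = 1.

1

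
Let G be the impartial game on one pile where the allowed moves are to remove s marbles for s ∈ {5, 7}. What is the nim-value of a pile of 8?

Grundy values for subtraction set {5, 7}:
g(0) = mex{} = 0
g(1) = mex{} = 0
g(2) = mex{} = 0
g(3) = mex{} = 0
g(4) = mex{} = 0
g(5) = mex{0} = 1
g(6) = mex{0} = 1
g(7) = mex{0} = 1
g(8) = mex{0} = 1
So g(8) = 1.

1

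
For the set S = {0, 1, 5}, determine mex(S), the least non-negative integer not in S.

2

The values 0, 1 are all present; 2 is the first non-negative integer missing from the set.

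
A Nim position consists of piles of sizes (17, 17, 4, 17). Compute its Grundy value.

21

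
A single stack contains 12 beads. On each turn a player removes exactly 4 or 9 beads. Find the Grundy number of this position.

1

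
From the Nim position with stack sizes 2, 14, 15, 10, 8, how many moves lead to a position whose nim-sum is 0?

Nim-sum: 2 XOR 14 XOR 15 XOR 10 XOR 8 = 1.
The overall nim-sum is X = 1. A stack of size p has a winning move iff p XOR X < p (reduce it to p XOR X).
  2: 2 XOR 1 = 3 ≥ 2 — no move.
  14: 14 XOR 1 = 15 ≥ 14 — no move.
  15: 15 XOR 1 = 14 < 15 — winning move (to 14).
  10: 10 XOR 1 = 11 ≥ 10 — no move.
  8: 8 XOR 1 = 9 ≥ 8 — no move.
That gives 1 winning move.

1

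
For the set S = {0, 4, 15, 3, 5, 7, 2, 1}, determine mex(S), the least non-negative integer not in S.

6

The values 0, 1, 2, 3, 4, 5 are all present; 6 is the first non-negative integer missing from the set.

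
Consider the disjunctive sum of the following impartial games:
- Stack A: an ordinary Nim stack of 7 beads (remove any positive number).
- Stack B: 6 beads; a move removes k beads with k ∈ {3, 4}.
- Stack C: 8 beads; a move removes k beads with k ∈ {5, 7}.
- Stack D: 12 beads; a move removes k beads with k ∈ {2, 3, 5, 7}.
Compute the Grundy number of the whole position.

Stack A is a plain Nim stack of size 7, so its Grundy value is 7.
Build the Grundy sequence for stack B with g(k) = mex{g(k−s) : s ∈ {3, 4}, s ≤ k}:
k:     0  1  2  3  4  5  6
g(k):  0  0  0  1  1  1  2
So g(6) = 2.
Grundy values for stack C (subtraction set {5, 7}):
k:     0  1  2  3  4  5  6  7  8
g(k):  0  0  0  0  0  1  1  1  1
So g(8) = 1.
Build the Grundy sequence for stack D with g(k) = mex{g(k−s) : s ∈ {2, 3, 5, 7}, s ≤ k}:
g(0) = mex{} = 0
g(1) = mex{} = 0
g(2) = mex{0} = 1
g(3) = mex{0} = 1
g(4) = mex{0,1} = 2
g(5) = mex{0,1} = 2
g(6) = mex{0,1,2} = 3
g(7) = mex{0,1,2} = 3
g(8) = mex{0,1,2,3} = 4
g(9) = mex{1,2,3} = 0
g(10) = mex{1,2,3,4} = 0
g(11) = mex{0,2,3,4} = 1
g(12) = mex{0,2,3} = 1
So g(12) = 1.
The value of a disjunctive sum is the nim-sum of the parts.
Combined value = 7 ⊕ 2 ⊕ 1 ⊕ 1 = 5.

5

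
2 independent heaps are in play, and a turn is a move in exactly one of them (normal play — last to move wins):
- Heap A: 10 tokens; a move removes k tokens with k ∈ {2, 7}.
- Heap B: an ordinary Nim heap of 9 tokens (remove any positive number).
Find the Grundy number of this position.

9

For heap A, compute g(0), g(1), … with moves {2, 7}:
k:     0  1  2  3  4  5  6  7  8  9 10
g(k):  0  0  1  1  0  0  1  1  2  0  0
So g(10) = 0.
Heap B is a plain Nim heap of size 9, so its Grundy value is 9.
By the Sprague-Grundy theorem, the Grundy value of a sum of independent games is the XOR of the component values.
Combined value = 0 ⊕ 9 = 9.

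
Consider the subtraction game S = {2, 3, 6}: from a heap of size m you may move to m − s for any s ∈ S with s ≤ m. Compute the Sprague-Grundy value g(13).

Grundy values for subtraction set {2, 3, 6}:
g(0) = mex{} = 0
g(1) = mex{} = 0
g(2) = mex{0} = 1
g(3) = mex{0} = 1
g(4) = mex{0,1} = 2
g(5) = mex{1} = 0
g(6) = mex{0,1,2} = 3
g(7) = mex{0,2} = 1
g(8) = mex{0,1,3} = 2
g(9) = mex{1,3} = 0
g(10) = mex{1,2} = 0
g(11) = mex{0,2} = 1
g(12) = mex{0,3} = 1
g(13) = mex{0,1} = 2
So g(13) = 2.

2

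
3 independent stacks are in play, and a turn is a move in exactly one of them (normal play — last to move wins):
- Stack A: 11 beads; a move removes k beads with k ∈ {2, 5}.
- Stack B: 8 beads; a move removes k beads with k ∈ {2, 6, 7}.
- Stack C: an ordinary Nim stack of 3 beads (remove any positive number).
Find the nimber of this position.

1

For stack A, compute g(0), g(1), … with moves {2, 5}:
g(0) = mex{} = 0
g(1) = mex{} = 0
g(2) = mex{0} = 1
g(3) = mex{0} = 1
g(4) = mex{1} = 0
g(5) = mex{0,1} = 2
g(6) = mex{0} = 1
g(7) = mex{1,2} = 0
g(8) = mex{1} = 0
g(9) = mex{0} = 1
g(10) = mex{0,2} = 1
g(11) = mex{1} = 0
So g(11) = 0.
Build the Grundy sequence for stack B with g(k) = mex{g(k−s) : s ∈ {2, 6, 7}, s ≤ k}:
k:     0  1  2  3  4  5  6  7  8
g(k):  0  0  1  1  0  0  1  1  2
So g(8) = 2.
Stack C is a plain Nim stack of size 3, so its Grundy value is 3.
The value of a disjunctive sum is the nim-sum of the parts.
Combined value = 0 XOR 2 XOR 3 = 1.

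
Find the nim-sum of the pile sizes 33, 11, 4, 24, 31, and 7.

Nim-sum: 33 ⊕ 11 ⊕ 4 ⊕ 24 ⊕ 31 ⊕ 7 = 46.

46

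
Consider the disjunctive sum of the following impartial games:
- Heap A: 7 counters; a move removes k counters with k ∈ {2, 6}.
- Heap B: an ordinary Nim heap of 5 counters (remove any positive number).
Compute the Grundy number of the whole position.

4

For heap A, compute g(0), g(1), … with moves {2, 6}:
g(0) = mex{} = 0
g(1) = mex{} = 0
g(2) = mex{0} = 1
g(3) = mex{0} = 1
g(4) = mex{1} = 0
g(5) = mex{1} = 0
g(6) = mex{0} = 1
g(7) = mex{0} = 1
So g(7) = 1.
Heap B is a plain Nim heap of size 5, so its Grundy value is 5.
By the Sprague-Grundy theorem, the Grundy value of a sum of independent games is the XOR of the component values.
Combined value = 1 ⊕ 5 = 4.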